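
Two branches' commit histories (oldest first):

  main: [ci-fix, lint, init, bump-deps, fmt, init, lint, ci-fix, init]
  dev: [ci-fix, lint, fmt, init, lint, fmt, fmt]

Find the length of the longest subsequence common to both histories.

Taking ci-fix (main #1, dev #1), lint (main #2, dev #2), fmt (main #5, dev #3), init (main #6, dev #4), lint (main #7, dev #5) gives a common subsequence of length 5. Since dp[9][7] = 5, nothing longer is possible.

5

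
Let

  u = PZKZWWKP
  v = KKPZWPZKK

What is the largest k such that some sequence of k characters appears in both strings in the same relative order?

4

Let dp[i][j] be the LCS length of the first i characters of u and the first j characters of v. dp[i][j] = dp[i-1][j-1]+1 when the i-th and j-th characters match, else max(dp[i-1][j], dp[i][j-1]).
    ·  K  K  P  Z  W  P  Z  K  K
 ·  0  0  0  0  0  0  0  0  0  0
 P  0  0  0  1  1  1  1  1  1  1
 Z  0  0  0  1  2  2  2  2  2  2
 K  0  1  1  1  2  2  2  2  3  3
 Z  0  1  1  1  2  2  2  3  3  3
 W  0  1  1  1  2  3  3  3  3  3
 W  0  1  1  1  2  3  3  3  3  3
 K  0  1  2  2  2  3  3  3  4  4
 P  0  1  2  3  3  3  4  4  4  4
dp[8][9] = 4. One LCS (by backtracking along matches): PZKK.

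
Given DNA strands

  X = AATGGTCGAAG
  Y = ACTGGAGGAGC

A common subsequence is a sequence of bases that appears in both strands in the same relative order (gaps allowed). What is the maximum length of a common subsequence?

Let dp[i][j] be the LCS length of the first i bases of X and the first j bases of Y. dp[i][j] = dp[i-1][j-1]+1 when the i-th and j-th bases match, else max(dp[i-1][j], dp[i][j-1]).
    ·  A  C  T  G  G  A  G  G  A  G  C
 ·  0  0  0  0  0  0  0  0  0  0  0  0
 A  0  1  1  1  1  1  1  1  1  1  1  1
 A  0  1  1  1  1  1  2  2  2  2  2  2
 T  0  1  1  2  2  2  2  2  2  2  2  2
 G  0  1  1  2  3  3  3  3  3  3  3  3
 G  0  1  1  2  3  4  4  4  4  4  4  4
 T  0  1  1  2  3  4  4  4  4  4  4  4
 C  0  1  2  2  3  4  4  4  4  4  4  5
 G  0  1  2  2  3  4  4  5  5  5  5  5
 A  0  1  2  2  3  4  5  5  5  6  6  6
 A  0  1  2  2  3  4  5  5  5  6  6  6
 G  0  1  2  2  3  4  5  6  6  6  7  7
dp[11][11] = 7. One LCS (by backtracking along matches): ATGGGAG.

7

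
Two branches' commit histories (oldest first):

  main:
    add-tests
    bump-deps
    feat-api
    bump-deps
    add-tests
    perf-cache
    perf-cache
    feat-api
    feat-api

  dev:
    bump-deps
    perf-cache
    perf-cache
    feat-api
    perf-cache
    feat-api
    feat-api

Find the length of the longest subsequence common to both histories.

5

One common subsequence of length 5: bump-deps (main #2, dev #1); then feat-api (main #3, dev #4); then perf-cache (main #7, dev #5); then feat-api (main #8, dev #6); then feat-api (main #9, dev #7), and the DP table's final entry dp[9][7] is also 5, so no common subsequence is longer.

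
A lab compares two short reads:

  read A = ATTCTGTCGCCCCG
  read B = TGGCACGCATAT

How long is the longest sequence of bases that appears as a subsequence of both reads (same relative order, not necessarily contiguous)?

One common subsequence of length 6: T (read A #5, read B #1) → G (read A #6, read B #2) → G (read A #9, read B #3) → C (read A #10, read B #4) → C (read A #11, read B #6) → C (read A #12, read B #8). The LCS DP gives dp[14][12] = 6, so this is optimal.

6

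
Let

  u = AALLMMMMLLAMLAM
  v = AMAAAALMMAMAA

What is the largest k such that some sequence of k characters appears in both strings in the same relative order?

Match A [1,5]; then A [2,6]; then L [4,7]; then M [5,8]; then M [6,9]; then M [8,11]; then A [11,12]; then A [14,13] — 8 characters in the same relative order in both. Since dp[15][13] = 8, nothing longer is possible.

8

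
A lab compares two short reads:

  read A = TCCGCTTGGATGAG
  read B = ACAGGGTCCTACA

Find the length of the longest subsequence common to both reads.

Pick T [1,7], then C [3,8], then C [5,9], then T [7,10], then A [10,11], then A [13,13]; all 6 bases appear in both, in order. The LCS DP gives dp[14][13] = 6, so this is optimal.

6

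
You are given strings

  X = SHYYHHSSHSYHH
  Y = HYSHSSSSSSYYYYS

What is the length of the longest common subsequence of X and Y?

Taking H (X #2, Y #1) → Y (X #3, Y #2) → H (X #5, Y #4) → S (X #7, Y #8) → S (X #8, Y #9) → S (X #10, Y #10) → Y (X #11, Y #14) gives a common subsequence of length 7. The LCS DP gives dp[13][15] = 7, so this is optimal.

7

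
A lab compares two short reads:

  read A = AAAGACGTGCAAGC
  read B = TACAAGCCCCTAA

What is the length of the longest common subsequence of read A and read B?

Taking A [1,2], A [2,4], A [3,5], G [4,6], C [6,10], T [8,11], A [11,12], A [12,13] gives a common subsequence of length 8. dp[14][13] = 8 confirms this is the maximum.

8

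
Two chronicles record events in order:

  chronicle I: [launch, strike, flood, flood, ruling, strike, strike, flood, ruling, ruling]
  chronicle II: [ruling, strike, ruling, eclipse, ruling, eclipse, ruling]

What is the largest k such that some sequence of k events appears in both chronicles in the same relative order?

Taking strike [2,2], then ruling [5,3], then ruling [9,5], then ruling [10,7] gives a common subsequence of length 4. Since dp[10][7] = 4, nothing longer is possible.

4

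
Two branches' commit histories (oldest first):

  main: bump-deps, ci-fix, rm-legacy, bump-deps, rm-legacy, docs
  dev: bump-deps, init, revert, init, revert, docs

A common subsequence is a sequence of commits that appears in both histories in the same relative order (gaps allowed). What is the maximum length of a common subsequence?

Match bump-deps [1,1], docs [6,6] — 2 commits in the same relative order in both. The LCS DP gives dp[6][6] = 2, so this is optimal.

2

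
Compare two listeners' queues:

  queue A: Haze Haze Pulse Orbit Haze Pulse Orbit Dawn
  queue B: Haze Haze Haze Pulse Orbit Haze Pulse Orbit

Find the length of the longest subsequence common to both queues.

7

Pick Haze at queue A[1]=queue B[2], Haze at queue A[2]=queue B[3], Pulse at queue A[3]=queue B[4], Orbit at queue A[4]=queue B[5], Haze at queue A[5]=queue B[6], Pulse at queue A[6]=queue B[7], Orbit at queue A[7]=queue B[8]; all 7 songs appear in both, in order. The LCS DP gives dp[8][8] = 7, so this is optimal.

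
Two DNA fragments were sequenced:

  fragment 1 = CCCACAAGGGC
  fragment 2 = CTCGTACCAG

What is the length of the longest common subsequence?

Let dp[i][j] be the LCS length of the first i bases of fragment 1 and the first j bases of fragment 2. dp[i][j] = dp[i-1][j-1]+1 when the i-th and j-th bases match, else max(dp[i-1][j], dp[i][j-1]).
    ·  C  T  C  G  T  A  C  C  A  G
 ·  0  0  0  0  0  0  0  0  0  0  0
 C  0  1  1  1  1  1  1  1  1  1  1
 C  0  1  1  2  2  2  2  2  2  2  2
 C  0  1  1  2  2  2  2  3  3  3  3
 A  0  1  1  2  2  2  3  3  3  4  4
 C  0  1  1  2  2  2  3  4  4  4  4
 A  0  1  1  2  2  2  3  4  4  5  5
 A  0  1  1  2  2  2  3  4  4  5  5
 G  0  1  1  2  3  3  3  4  4  5  6
 G  0  1  1  2  3  3  3  4  4  5  6
 G  0  1  1  2  3  3  3  4  4  5  6
 C  0  1  1  2  3  3  3  4  5  5  6
dp[11][10] = 6. One LCS (by backtracking along matches): CCCCAG.

6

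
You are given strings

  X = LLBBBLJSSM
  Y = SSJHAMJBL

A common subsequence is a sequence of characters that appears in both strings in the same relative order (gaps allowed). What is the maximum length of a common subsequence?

3

Let dp[i][j] be the LCS length of the first i characters of X and the first j characters of Y. dp[i][j] = dp[i-1][j-1]+1 when the i-th and j-th characters match, else max(dp[i-1][j], dp[i][j-1]).
    ·  S  S  J  H  A  M  J  B  L
 ·  0  0  0  0  0  0  0  0  0  0
 L  0  0  0  0  0  0  0  0  0  1
 L  0  0  0  0  0  0  0  0  0  1
 B  0  0  0  0  0  0  0  0  1  1
 B  0  0  0  0  0  0  0  0  1  1
 B  0  0  0  0  0  0  0  0  1  1
 L  0  0  0  0  0  0  0  0  1  2
 J  0  0  0  1  1  1  1  1  1  2
 S  0  1  1  1  1  1  1  1  1  2
 S  0  1  2  2  2  2  2  2  2  2
 M  0  1  2  2  2  2  3  3  3  3
dp[10][9] = 3. One LCS (by backtracking along matches): SSM.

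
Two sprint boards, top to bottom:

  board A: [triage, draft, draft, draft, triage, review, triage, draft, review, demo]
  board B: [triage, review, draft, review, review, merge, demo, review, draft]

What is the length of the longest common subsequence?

Pick triage at board A[1]=board B[1], then draft at board A[4]=board B[3], then review at board A[6]=board B[4], then review at board A[9]=board B[5], then demo at board A[10]=board B[7]; all 5 tasks appear in both, in order. dp[10][9] = 5 confirms this is the maximum.

5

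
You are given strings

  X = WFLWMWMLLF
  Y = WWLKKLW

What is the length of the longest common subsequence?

Pick W [4,1]; then W [6,2]; then L [8,3]; then L [9,6]; all 4 characters appear in both, in order, and the DP table's final entry dp[10][7] is also 4, so no common subsequence is longer.

4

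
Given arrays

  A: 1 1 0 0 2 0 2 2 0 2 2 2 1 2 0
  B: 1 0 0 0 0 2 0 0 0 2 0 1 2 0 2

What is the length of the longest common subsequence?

10

Pick 1 (A #1, B #1), 0 (A #3, B #4), 0 (A #4, B #5), 2 (A #5, B #6), 0 (A #6, B #9), 2 (A #8, B #10), 0 (A #9, B #11), 1 (A #13, B #12), 2 (A #14, B #13), 0 (A #15, B #14); all 10 values appear in both, in order, and the DP table's final entry dp[15][15] is also 10, so no common subsequence is longer.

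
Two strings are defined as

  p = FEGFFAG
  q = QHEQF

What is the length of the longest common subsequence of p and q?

2

One common subsequence of length 2: E at p[2]=q[3]; then F at p[5]=q[5]. The LCS DP gives dp[7][5] = 2, so this is optimal.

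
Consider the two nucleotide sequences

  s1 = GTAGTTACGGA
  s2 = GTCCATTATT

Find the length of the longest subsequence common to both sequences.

6

Pick G (s1 #1, s2 #1); then T (s1 #2, s2 #2); then A (s1 #3, s2 #5); then T (s1 #5, s2 #6); then T (s1 #6, s2 #7); then A (s1 #7, s2 #8); all 6 bases appear in both, in order. The LCS DP gives dp[11][10] = 6, so this is optimal.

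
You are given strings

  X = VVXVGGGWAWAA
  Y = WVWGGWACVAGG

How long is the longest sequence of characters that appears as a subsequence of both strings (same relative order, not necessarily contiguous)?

One common subsequence of length 6: V (X #1, Y #2), G (X #6, Y #4), G (X #7, Y #5), W (X #8, Y #6), A (X #9, Y #7), A (X #11, Y #10). Since dp[12][12] = 6, nothing longer is possible.

6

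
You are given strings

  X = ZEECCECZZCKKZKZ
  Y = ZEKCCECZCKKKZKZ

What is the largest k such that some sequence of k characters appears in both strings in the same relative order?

13

Taking Z [1,1]; then E [2,2]; then C [4,4]; then C [5,5]; then E [6,6]; then C [7,7]; then Z [9,8]; then C [10,9]; then K [11,11]; then K [12,12]; then Z [13,13]; then K [14,14]; then Z [15,15] gives a common subsequence of length 13. The LCS DP gives dp[15][15] = 13, so this is optimal.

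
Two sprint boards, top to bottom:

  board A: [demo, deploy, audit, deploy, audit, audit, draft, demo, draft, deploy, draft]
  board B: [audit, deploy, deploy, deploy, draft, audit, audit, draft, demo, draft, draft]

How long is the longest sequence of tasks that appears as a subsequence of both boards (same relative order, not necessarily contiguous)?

8

Taking deploy [2,3] → deploy [4,4] → audit [5,6] → audit [6,7] → draft [7,8] → demo [8,9] → draft [9,10] → draft [11,11] gives a common subsequence of length 8. The LCS DP gives dp[11][11] = 8, so this is optimal.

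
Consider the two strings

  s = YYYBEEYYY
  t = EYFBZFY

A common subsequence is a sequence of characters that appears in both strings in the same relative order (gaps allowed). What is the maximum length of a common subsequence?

Pick Y at s[1]=t[2], then B at s[4]=t[4], then Y at s[9]=t[7]; all 3 characters appear in both, in order, and the DP table's final entry dp[9][7] is also 3, so no common subsequence is longer.

3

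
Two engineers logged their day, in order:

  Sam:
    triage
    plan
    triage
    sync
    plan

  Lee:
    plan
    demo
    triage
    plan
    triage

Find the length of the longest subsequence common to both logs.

Pick triage [1,3], plan [2,4], triage [3,5]; all 3 tasks appear in both, in order. dp[5][5] = 3 confirms this is the maximum.

3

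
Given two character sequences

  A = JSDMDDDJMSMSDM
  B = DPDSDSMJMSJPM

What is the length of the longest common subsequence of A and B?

One common subsequence of length 7: S (A #2, B #4), D (A #3, B #5), M (A #4, B #7), J (A #8, B #8), M (A #9, B #9), S (A #10, B #10), M (A #14, B #13). Since dp[14][13] = 7, nothing longer is possible.

7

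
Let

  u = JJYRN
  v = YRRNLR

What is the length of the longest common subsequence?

One common subsequence of length 3: Y (u #3, v #1), then R (u #4, v #3), then N (u #5, v #4), and the DP table's final entry dp[5][6] is also 3, so no common subsequence is longer.

3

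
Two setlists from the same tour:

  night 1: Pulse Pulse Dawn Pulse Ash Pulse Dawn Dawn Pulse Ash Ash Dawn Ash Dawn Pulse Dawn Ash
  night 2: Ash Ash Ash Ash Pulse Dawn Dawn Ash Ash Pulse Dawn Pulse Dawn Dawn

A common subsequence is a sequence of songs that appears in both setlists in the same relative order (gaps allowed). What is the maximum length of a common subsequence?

Match Ash [5,4], then Pulse [6,5], then Dawn [7,6], then Dawn [8,7], then Ash [10,8], then Ash [11,9], then Dawn [12,11], then Dawn [14,13], then Dawn [16,14] — 9 songs in the same relative order in both. Since dp[17][14] = 9, nothing longer is possible.

9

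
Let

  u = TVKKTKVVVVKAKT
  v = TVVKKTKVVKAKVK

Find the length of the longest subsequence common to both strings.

Taking T (u #1, v #1); then V (u #2, v #3); then K (u #3, v #4); then K (u #4, v #5); then T (u #5, v #6); then K (u #6, v #7); then V (u #9, v #8); then V (u #10, v #9); then K (u #11, v #10); then A (u #12, v #11); then K (u #13, v #14) gives a common subsequence of length 11. Since dp[14][14] = 11, nothing longer is possible.

11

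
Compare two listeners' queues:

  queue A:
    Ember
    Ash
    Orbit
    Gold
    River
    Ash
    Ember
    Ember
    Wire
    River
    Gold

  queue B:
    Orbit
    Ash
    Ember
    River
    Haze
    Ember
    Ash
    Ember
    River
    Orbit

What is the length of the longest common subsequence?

5

Pick Ember (queue A #1, queue B #3), then River (queue A #5, queue B #4), then Ash (queue A #6, queue B #7), then Ember (queue A #8, queue B #8), then River (queue A #10, queue B #9); all 5 songs appear in both, in order. dp[11][10] = 5 confirms this is the maximum.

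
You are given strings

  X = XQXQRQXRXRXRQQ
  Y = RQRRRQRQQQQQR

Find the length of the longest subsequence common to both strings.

One common subsequence of length 7: Q [4,2], then R [5,3], then R [8,4], then R [10,5], then R [12,7], then Q [13,11], then Q [14,12], and the DP table's final entry dp[14][13] is also 7, so no common subsequence is longer.

7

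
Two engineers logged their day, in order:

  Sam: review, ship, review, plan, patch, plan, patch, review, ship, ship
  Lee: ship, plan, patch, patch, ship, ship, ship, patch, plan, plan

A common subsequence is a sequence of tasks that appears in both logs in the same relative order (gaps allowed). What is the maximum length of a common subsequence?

Pick ship (Sam #2, Lee #1), plan (Sam #4, Lee #2), patch (Sam #5, Lee #3), patch (Sam #7, Lee #4), ship (Sam #9, Lee #6), ship (Sam #10, Lee #7); all 6 tasks appear in both, in order, and the DP table's final entry dp[10][10] is also 6, so no common subsequence is longer.

6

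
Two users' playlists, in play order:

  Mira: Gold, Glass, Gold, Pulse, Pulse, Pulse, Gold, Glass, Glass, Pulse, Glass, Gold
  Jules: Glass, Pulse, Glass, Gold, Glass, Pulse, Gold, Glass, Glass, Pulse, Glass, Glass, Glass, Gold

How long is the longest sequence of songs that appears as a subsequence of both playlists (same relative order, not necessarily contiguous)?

9

Taking Gold (Mira #1, Jules #4) → Glass (Mira #2, Jules #5) → Pulse (Mira #6, Jules #6) → Gold (Mira #7, Jules #7) → Glass (Mira #8, Jules #8) → Glass (Mira #9, Jules #9) → Pulse (Mira #10, Jules #10) → Glass (Mira #11, Jules #13) → Gold (Mira #12, Jules #14) gives a common subsequence of length 9. Since dp[12][14] = 9, nothing longer is possible.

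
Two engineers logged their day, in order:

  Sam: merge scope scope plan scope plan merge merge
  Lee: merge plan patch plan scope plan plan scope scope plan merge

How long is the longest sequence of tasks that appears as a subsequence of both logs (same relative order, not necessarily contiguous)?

6

Match merge at Sam[1]=Lee[1] → scope at Sam[2]=Lee[5] → scope at Sam[3]=Lee[8] → scope at Sam[5]=Lee[9] → plan at Sam[6]=Lee[10] → merge at Sam[8]=Lee[11] — 6 tasks in the same relative order in both. dp[8][11] = 6 confirms this is the maximum.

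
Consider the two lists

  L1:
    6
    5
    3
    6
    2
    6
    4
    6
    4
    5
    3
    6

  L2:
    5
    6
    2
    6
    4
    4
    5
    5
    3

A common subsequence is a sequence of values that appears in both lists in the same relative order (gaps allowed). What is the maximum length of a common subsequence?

Let dp[i][j] be the LCS length of the first i values of L1 and the first j values of L2. dp[i][j] = dp[i-1][j-1]+1 when the i-th and j-th values match, else max(dp[i-1][j], dp[i][j-1]).
    ·  5  6  2  6  4  4  5  5  3
 ·  0  0  0  0  0  0  0  0  0  0
 6  0  0  1  1  1  1  1  1  1  1
 5  0  1  1  1  1  1  1  2  2  2
 3  0  1  1  1  1  1  1  2  2  3
 6  0  1  2  2  2  2  2  2  2  3
 2  0  1  2  3  3  3  3  3  3  3
 6  0  1  2  3  4  4  4  4  4  4
 4  0  1  2  3  4  5  5  5  5  5
 6  0  1  2  3  4  5  5  5  5  5
 4  0  1  2  3  4  5  6  6  6  6
 5  0  1  2  3  4  5  6  7  7  7
 3  0  1  2  3  4  5  6  7  7  8
 6  0  1  2  3  4  5  6  7  7  8
dp[12][9] = 8. One LCS (by backtracking along matches): 5, 6, 2, 6, 4, 4, 5, 3.

8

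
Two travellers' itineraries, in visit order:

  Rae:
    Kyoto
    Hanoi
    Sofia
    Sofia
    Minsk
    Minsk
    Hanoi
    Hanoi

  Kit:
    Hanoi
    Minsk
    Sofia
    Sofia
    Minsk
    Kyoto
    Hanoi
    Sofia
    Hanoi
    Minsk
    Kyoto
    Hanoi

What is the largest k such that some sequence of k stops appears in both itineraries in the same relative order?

Pick Hanoi at Rae[2]=Kit[1]; then Sofia at Rae[3]=Kit[3]; then Sofia at Rae[4]=Kit[4]; then Minsk at Rae[5]=Kit[5]; then Minsk at Rae[6]=Kit[10]; then Hanoi at Rae[8]=Kit[12]; all 6 stops appear in both, in order. The LCS DP gives dp[8][12] = 6, so this is optimal.

6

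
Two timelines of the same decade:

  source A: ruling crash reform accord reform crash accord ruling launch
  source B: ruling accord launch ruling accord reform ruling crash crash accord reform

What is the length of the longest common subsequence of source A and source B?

5

One common subsequence of length 5: ruling at source A[1]=source B[4] → accord at source A[4]=source B[5] → reform at source A[5]=source B[6] → crash at source A[6]=source B[9] → accord at source A[7]=source B[10]. Since dp[9][11] = 5, nothing longer is possible.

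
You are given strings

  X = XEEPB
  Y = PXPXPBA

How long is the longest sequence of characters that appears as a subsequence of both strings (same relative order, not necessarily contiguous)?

One common subsequence of length 3: X (X #1, Y #4), P (X #4, Y #5), B (X #5, Y #6). The LCS DP gives dp[5][7] = 3, so this is optimal.

3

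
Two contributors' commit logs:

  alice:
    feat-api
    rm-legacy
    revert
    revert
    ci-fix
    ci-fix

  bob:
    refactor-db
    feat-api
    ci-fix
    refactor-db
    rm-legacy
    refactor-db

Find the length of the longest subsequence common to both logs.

Match feat-api [1,2] → rm-legacy [2,5] — 2 commits in the same relative order in both. dp[6][6] = 2 confirms this is the maximum.

2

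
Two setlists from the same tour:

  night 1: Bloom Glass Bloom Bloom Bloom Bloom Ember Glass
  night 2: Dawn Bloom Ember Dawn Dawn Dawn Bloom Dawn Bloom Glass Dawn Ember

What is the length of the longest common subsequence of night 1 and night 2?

Match Bloom at night 1[1]=night 2[2] → Bloom at night 1[3]=night 2[7] → Bloom at night 1[4]=night 2[9] → Ember at night 1[7]=night 2[12] — 4 songs in the same relative order in both, and the DP table's final entry dp[8][12] is also 4, so no common subsequence is longer.

4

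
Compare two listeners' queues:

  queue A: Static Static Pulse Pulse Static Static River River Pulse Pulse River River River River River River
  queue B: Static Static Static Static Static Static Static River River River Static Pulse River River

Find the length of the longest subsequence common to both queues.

Match Static [1,4]; then Static [2,5]; then Static [5,6]; then Static [6,7]; then River [7,9]; then River [8,10]; then Pulse [10,12]; then River [15,13]; then River [16,14] — 9 songs in the same relative order in both. Since dp[16][14] = 9, nothing longer is possible.

9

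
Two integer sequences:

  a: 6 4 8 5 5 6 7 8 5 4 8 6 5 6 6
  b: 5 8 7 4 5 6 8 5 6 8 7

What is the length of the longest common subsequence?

6

One common subsequence of length 6: 4 [2,4] → 5 [5,5] → 6 [6,6] → 8 [8,7] → 5 [9,8] → 8 [11,10], and the DP table's final entry dp[15][11] is also 6, so no common subsequence is longer.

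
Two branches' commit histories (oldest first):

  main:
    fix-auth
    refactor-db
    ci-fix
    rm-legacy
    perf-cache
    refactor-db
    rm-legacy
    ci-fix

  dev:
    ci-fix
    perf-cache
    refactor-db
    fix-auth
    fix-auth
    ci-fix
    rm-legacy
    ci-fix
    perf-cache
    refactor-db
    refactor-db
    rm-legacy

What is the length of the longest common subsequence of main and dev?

6

Taking fix-auth [1,5] → ci-fix [3,6] → rm-legacy [4,7] → perf-cache [5,9] → refactor-db [6,11] → rm-legacy [7,12] gives a common subsequence of length 6. The LCS DP gives dp[8][12] = 6, so this is optimal.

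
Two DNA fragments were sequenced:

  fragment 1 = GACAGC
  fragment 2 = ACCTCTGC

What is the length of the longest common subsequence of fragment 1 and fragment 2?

Pick A [2,1]; then C [3,5]; then G [5,7]; then C [6,8]; all 4 bases appear in both, in order. dp[6][8] = 4 confirms this is the maximum.

4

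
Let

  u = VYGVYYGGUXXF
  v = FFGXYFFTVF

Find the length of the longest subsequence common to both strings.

3

Match Y [2,5] → V [4,9] → F [12,10] — 3 characters in the same relative order in both, and the DP table's final entry dp[12][10] is also 3, so no common subsequence is longer.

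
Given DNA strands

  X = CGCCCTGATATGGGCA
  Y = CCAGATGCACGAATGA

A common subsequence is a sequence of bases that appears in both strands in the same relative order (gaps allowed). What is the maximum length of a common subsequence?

10

Match C [1,2]; then G [2,7]; then C [3,8]; then C [5,10]; then G [7,11]; then A [8,12]; then A [10,13]; then T [11,14]; then G [14,15]; then A [16,16] — 10 bases in the same relative order in both. The LCS DP gives dp[16][16] = 10, so this is optimal.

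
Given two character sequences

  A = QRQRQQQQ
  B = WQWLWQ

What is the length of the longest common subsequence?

2

Let dp[i][j] be the LCS length of the first i characters of A and the first j characters of B. dp[i][j] = dp[i-1][j-1]+1 when the i-th and j-th characters match, else max(dp[i-1][j], dp[i][j-1]).
    ·  W  Q  W  L  W  Q
 ·  0  0  0  0  0  0  0
 Q  0  0  1  1  1  1  1
 R  0  0  1  1  1  1  1
 Q  0  0  1  1  1  1  2
 R  0  0  1  1  1  1  2
 Q  0  0  1  1  1  1  2
 Q  0  0  1  1  1  1  2
 Q  0  0  1  1  1  1  2
 Q  0  0  1  1  1  1  2
dp[8][6] = 2. One LCS (by backtracking along matches): QQ.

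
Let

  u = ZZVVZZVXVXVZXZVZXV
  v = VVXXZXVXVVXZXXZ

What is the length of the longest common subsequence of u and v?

10

Taking V [3,1]; then V [4,2]; then Z [5,5]; then V [7,7]; then X [8,8]; then V [9,10]; then X [10,11]; then Z [12,12]; then X [13,14]; then Z [16,15] gives a common subsequence of length 10. The LCS DP gives dp[18][15] = 10, so this is optimal.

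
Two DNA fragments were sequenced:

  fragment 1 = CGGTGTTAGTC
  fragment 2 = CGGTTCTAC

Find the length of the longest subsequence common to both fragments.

Let dp[i][j] be the LCS length of the first i bases of fragment 1 and the first j bases of fragment 2. dp[i][j] = dp[i-1][j-1]+1 when the i-th and j-th bases match, else max(dp[i-1][j], dp[i][j-1]).
    ·  C  G  G  T  T  C  T  A  C
 ·  0  0  0  0  0  0  0  0  0  0
 C  0  1  1  1  1  1  1  1  1  1
 G  0  1  2  2  2  2  2  2  2  2
 G  0  1  2  3  3  3  3  3  3  3
 T  0  1  2  3  4  4  4  4  4  4
 G  0  1  2  3  4  4  4  4  4  4
 T  0  1  2  3  4  5  5  5  5  5
 T  0  1  2  3  4  5  5  6  6  6
 A  0  1  2  3  4  5  5  6  7  7
 G  0  1  2  3  4  5  5  6  7  7
 T  0  1  2  3  4  5  5  6  7  7
 C  0  1  2  3  4  5  6  6  7  8
dp[11][9] = 8. One LCS (by backtracking along matches): CGGTTTAC.

8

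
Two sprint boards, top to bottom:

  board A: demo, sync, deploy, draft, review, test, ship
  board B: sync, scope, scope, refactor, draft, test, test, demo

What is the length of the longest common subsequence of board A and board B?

3

One common subsequence of length 3: sync at board A[2]=board B[1]; then draft at board A[4]=board B[5]; then test at board A[6]=board B[7]. Since dp[7][8] = 3, nothing longer is possible.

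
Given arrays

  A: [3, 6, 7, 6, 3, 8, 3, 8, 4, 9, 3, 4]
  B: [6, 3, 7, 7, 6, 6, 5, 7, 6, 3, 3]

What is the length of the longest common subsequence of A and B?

6

Match 3 [1,2], then 6 [2,6], then 7 [3,8], then 6 [4,9], then 3 [7,10], then 3 [11,11] — 6 values in the same relative order in both. dp[12][11] = 6 confirms this is the maximum.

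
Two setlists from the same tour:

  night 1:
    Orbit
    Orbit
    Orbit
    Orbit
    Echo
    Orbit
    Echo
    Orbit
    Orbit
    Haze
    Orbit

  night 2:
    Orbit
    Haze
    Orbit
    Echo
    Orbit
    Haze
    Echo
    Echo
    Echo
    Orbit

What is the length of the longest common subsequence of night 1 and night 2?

6

Match Orbit (night 1 #1, night 2 #1), then Orbit (night 1 #2, night 2 #3), then Orbit (night 1 #3, night 2 #5), then Echo (night 1 #5, night 2 #8), then Echo (night 1 #7, night 2 #9), then Orbit (night 1 #11, night 2 #10) — 6 songs in the same relative order in both, and the DP table's final entry dp[11][10] is also 6, so no common subsequence is longer.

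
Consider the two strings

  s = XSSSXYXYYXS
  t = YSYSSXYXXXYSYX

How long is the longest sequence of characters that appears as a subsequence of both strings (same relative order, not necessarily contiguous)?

9

Taking S at s[2]=t[2] → S at s[3]=t[4] → S at s[4]=t[5] → X at s[5]=t[6] → Y at s[6]=t[7] → X at s[7]=t[10] → Y at s[8]=t[11] → Y at s[9]=t[13] → X at s[10]=t[14] gives a common subsequence of length 9. dp[11][14] = 9 confirms this is the maximum.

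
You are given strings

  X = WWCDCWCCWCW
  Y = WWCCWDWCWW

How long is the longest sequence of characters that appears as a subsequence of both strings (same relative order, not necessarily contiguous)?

8

Let dp[i][j] be the LCS length of the first i characters of X and the first j characters of Y. dp[i][j] = dp[i-1][j-1]+1 when the i-th and j-th characters match, else max(dp[i-1][j], dp[i][j-1]).
    ·  W  W  C  C  W  D  W  C  W  W
 ·  0  0  0  0  0  0  0  0  0  0  0
 W  0  1  1  1  1  1  1  1  1  1  1
 W  0  1  2  2  2  2  2  2  2  2  2
 C  0  1  2  3  3  3  3  3  3  3  3
 D  0  1  2  3  3  3  4  4  4  4  4
 C  0  1  2  3  4  4  4  4  5  5  5
 W  0  1  2  3  4  5  5  5  5  6  6
 C  0  1  2  3  4  5  5  5  6  6  6
 C  0  1  2  3  4  5  5  5  6  6  6
 W  0  1  2  3  4  5  5  6  6  7  7
 C  0  1  2  3  4  5  5  6  7  7  7
 W  0  1  2  3  4  5  5  6  7  8  8
dp[11][10] = 8. One LCS (by backtracking along matches): WWCDWCWW.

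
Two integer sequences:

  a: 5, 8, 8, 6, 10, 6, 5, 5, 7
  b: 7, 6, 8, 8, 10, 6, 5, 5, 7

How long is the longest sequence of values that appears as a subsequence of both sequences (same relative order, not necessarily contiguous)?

Let dp[i][j] be the LCS length of the first i values of a and the first j values of b. dp[i][j] = dp[i-1][j-1]+1 when the i-th and j-th values match, else max(dp[i-1][j], dp[i][j-1]).
    ·  7  6  8  8 10  6  5  5  7
 ·  0  0  0  0  0  0  0  0  0  0
 5  0  0  0  0  0  0  0  1  1  1
 8  0  0  0  1  1  1  1  1  1  1
 8  0  0  0  1  2  2  2  2  2  2
 6  0  0  1  1  2  2  3  3  3  3
10  0  0  1  1  2  3  3  3  3  3
 6  0  0  1  1  2  3  4  4  4  4
 5  0  0  1  1  2  3  4  5  5  5
 5  0  0  1  1  2  3  4  5  6  6
 7  0  1  1  1  2  3  4  5  6  7
dp[9][9] = 7. One LCS (by backtracking along matches): 8, 8, 10, 6, 5, 5, 7.

7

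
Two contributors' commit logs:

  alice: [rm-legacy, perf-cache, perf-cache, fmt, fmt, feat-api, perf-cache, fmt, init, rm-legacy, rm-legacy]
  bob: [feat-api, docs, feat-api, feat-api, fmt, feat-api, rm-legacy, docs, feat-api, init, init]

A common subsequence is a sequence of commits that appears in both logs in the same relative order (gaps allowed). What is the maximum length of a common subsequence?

One common subsequence of length 3: rm-legacy at alice[1]=bob[7]; then feat-api at alice[6]=bob[9]; then init at alice[9]=bob[11]. dp[11][11] = 3 confirms this is the maximum.

3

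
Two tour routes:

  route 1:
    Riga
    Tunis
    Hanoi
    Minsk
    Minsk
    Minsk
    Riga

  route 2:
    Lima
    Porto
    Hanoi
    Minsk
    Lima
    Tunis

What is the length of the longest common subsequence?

2

One common subsequence of length 2: Hanoi (route 1 #3, route 2 #3) → Minsk (route 1 #4, route 2 #4). The LCS DP gives dp[7][6] = 2, so this is optimal.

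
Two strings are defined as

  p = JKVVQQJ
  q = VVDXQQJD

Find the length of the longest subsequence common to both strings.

5

Match V (p #3, q #1); then V (p #4, q #2); then Q (p #5, q #5); then Q (p #6, q #6); then J (p #7, q #7) — 5 characters in the same relative order in both. dp[7][8] = 5 confirms this is the maximum.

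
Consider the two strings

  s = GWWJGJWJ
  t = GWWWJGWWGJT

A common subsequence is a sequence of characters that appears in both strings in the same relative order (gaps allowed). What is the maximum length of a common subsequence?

Match G at s[1]=t[1], W at s[2]=t[3], W at s[3]=t[4], J at s[4]=t[5], G at s[5]=t[6], W at s[7]=t[8], J at s[8]=t[10] — 7 characters in the same relative order in both, and the DP table's final entry dp[8][11] is also 7, so no common subsequence is longer.

7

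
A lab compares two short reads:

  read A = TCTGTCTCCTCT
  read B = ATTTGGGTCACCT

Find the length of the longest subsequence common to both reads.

Match T (read A #1, read B #3); then T (read A #3, read B #4); then G (read A #4, read B #7); then T (read A #5, read B #8); then C (read A #6, read B #9); then C (read A #9, read B #11); then C (read A #11, read B #12); then T (read A #12, read B #13) — 8 bases in the same relative order in both, and the DP table's final entry dp[12][13] is also 8, so no common subsequence is longer.

8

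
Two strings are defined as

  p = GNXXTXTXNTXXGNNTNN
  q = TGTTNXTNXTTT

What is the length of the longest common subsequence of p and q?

8

Pick G (p #1, q #2) → N (p #2, q #5) → X (p #4, q #6) → T (p #5, q #7) → X (p #6, q #9) → T (p #7, q #10) → T (p #10, q #11) → T (p #16, q #12); all 8 characters appear in both, in order, and the DP table's final entry dp[18][12] is also 8, so no common subsequence is longer.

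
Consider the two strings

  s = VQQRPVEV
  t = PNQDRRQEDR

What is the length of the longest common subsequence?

Let dp[i][j] be the LCS length of the first i characters of s and the first j characters of t. dp[i][j] = dp[i-1][j-1]+1 when the i-th and j-th characters match, else max(dp[i-1][j], dp[i][j-1]).
    ·  P  N  Q  D  R  R  Q  E  D  R
 ·  0  0  0  0  0  0  0  0  0  0  0
 V  0  0  0  0  0  0  0  0  0  0  0
 Q  0  0  0  1  1  1  1  1  1  1  1
 Q  0  0  0  1  1  1  1  2  2  2  2
 R  0  0  0  1  1  2  2  2  2  2  3
 P  0  1  1  1  1  2  2  2  2  2  3
 V  0  1  1  1  1  2  2  2  2  2  3
 E  0  1  1  1  1  2  2  2  3  3  3
 V  0  1  1  1  1  2  2  2  3  3  3
dp[8][10] = 3. One LCS (by backtracking along matches): QQR.

3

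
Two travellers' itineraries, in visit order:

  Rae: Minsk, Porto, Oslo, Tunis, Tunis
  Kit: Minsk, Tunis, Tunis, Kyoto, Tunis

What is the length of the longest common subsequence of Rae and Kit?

Match Minsk at Rae[1]=Kit[1]; then Tunis at Rae[4]=Kit[3]; then Tunis at Rae[5]=Kit[5] — 3 stops in the same relative order in both. The LCS DP gives dp[5][5] = 3, so this is optimal.

3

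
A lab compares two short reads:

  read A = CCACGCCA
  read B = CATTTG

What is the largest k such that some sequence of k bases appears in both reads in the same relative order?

Pick C at read A[2]=read B[1]; then A at read A[3]=read B[2]; then G at read A[5]=read B[6]; all 3 bases appear in both, in order. Since dp[8][6] = 3, nothing longer is possible.

3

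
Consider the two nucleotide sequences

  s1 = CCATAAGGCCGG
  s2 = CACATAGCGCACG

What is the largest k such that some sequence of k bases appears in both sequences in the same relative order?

One common subsequence of length 10: C [1,1] → C [2,3] → A [3,4] → T [4,5] → A [6,6] → G [7,7] → G [8,9] → C [9,10] → C [10,12] → G [12,13]. Since dp[12][13] = 10, nothing longer is possible.

10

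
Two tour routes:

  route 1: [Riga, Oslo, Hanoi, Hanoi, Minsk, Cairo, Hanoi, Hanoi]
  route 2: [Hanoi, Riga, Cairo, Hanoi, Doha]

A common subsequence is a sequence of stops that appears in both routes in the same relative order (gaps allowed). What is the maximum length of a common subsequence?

3

Match Riga [1,2] → Cairo [6,3] → Hanoi [7,4] — 3 stops in the same relative order in both. dp[8][5] = 3 confirms this is the maximum.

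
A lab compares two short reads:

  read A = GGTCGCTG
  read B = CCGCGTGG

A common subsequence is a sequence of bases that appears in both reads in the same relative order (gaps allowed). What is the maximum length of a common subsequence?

Pick G at read A[1]=read B[3], then G at read A[2]=read B[5], then T at read A[3]=read B[6], then G at read A[5]=read B[7], then G at read A[8]=read B[8]; all 5 bases appear in both, in order. Since dp[8][8] = 5, nothing longer is possible.

5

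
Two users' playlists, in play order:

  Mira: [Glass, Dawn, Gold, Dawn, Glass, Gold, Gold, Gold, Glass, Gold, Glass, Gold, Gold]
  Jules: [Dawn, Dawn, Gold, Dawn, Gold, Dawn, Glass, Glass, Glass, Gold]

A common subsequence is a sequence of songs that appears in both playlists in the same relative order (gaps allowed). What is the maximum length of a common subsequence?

7

One common subsequence of length 7: Dawn at Mira[2]=Jules[4], then Gold at Mira[3]=Jules[5], then Dawn at Mira[4]=Jules[6], then Glass at Mira[5]=Jules[7], then Glass at Mira[9]=Jules[8], then Glass at Mira[11]=Jules[9], then Gold at Mira[13]=Jules[10]. Since dp[13][10] = 7, nothing longer is possible.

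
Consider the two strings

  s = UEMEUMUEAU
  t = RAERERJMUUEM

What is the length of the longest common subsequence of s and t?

Match E at s[2]=t[5], then M at s[3]=t[8], then U at s[5]=t[9], then U at s[7]=t[10], then E at s[8]=t[11] — 5 characters in the same relative order in both, and the DP table's final entry dp[10][12] is also 5, so no common subsequence is longer.

5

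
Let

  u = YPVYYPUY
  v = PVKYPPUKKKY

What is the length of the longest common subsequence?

6

Let dp[i][j] be the LCS length of the first i characters of u and the first j characters of v. dp[i][j] = dp[i-1][j-1]+1 when the i-th and j-th characters match, else max(dp[i-1][j], dp[i][j-1]).
    ·  P  V  K  Y  P  P  U  K  K  K  Y
 ·  0  0  0  0  0  0  0  0  0  0  0  0
 Y  0  0  0  0  1  1  1  1  1  1  1  1
 P  0  1  1  1  1  2  2  2  2  2  2  2
 V  0  1  2  2  2  2  2  2  2  2  2  2
 Y  0  1  2  2  3  3  3  3  3  3  3  3
 Y  0  1  2  2  3  3  3  3  3  3  3  4
 P  0  1  2  2  3  4  4  4  4  4  4  4
 U  0  1  2  2  3  4  4  5  5  5  5  5
 Y  0  1  2  2  3  4  4  5  5  5  5  6
dp[8][11] = 6. One LCS (by backtracking along matches): PVYPUY.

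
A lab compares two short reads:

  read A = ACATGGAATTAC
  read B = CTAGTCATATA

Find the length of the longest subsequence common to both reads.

Let dp[i][j] be the LCS length of the first i bases of read A and the first j bases of read B. dp[i][j] = dp[i-1][j-1]+1 when the i-th and j-th bases match, else max(dp[i-1][j], dp[i][j-1]).
    ·  C  T  A  G  T  C  A  T  A  T  A
 ·  0  0  0  0  0  0  0  0  0  0  0  0
 A  0  0  0  1  1  1  1  1  1  1  1  1
 C  0  1  1  1  1  1  2  2  2  2  2  2
 A  0  1  1  2  2  2  2  3  3  3  3  3
 T  0  1  2  2  2  3  3  3  4  4  4  4
 G  0  1  2  2  3  3  3  3  4  4  4  4
 G  0  1  2  2  3  3  3  3  4  4  4  4
 A  0  1  2  3  3  3  3  4  4  5  5  5
 A  0  1  2  3  3  3  3  4  4  5  5  6
 T  0  1  2  3  3  4  4  4  5  5  6  6
 T  0  1  2  3  3  4  4  4  5  5  6  6
 A  0  1  2  3  3  4  4  5  5  6  6  7
 C  0  1  2  3  3  4  5  5  5  6  6  7
dp[12][11] = 7. One LCS (by backtracking along matches): ACATATA.

7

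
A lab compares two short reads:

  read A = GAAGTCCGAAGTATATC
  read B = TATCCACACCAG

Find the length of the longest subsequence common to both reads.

Pick A [3,2] → T [5,3] → C [6,5] → C [7,7] → A [9,8] → A [10,11] → G [11,12]; all 7 bases appear in both, in order. Since dp[17][12] = 7, nothing longer is possible.

7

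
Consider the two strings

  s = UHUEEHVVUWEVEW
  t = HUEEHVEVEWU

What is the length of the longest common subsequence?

Match H at s[2]=t[1], then U at s[3]=t[2], then E at s[4]=t[3], then E at s[5]=t[4], then H at s[6]=t[5], then V at s[8]=t[6], then E at s[11]=t[7], then V at s[12]=t[8], then E at s[13]=t[9], then W at s[14]=t[10] — 10 characters in the same relative order in both, and the DP table's final entry dp[14][11] is also 10, so no common subsequence is longer.

10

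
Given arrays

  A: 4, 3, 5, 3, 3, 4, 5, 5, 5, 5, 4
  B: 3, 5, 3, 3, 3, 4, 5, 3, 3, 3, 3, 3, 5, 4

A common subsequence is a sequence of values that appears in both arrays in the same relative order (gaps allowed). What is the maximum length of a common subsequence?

8

Pick 3 at A[2]=B[1]; then 5 at A[3]=B[2]; then 3 at A[4]=B[4]; then 3 at A[5]=B[5]; then 4 at A[6]=B[6]; then 5 at A[7]=B[7]; then 5 at A[10]=B[13]; then 4 at A[11]=B[14]; all 8 values appear in both, in order. The LCS DP gives dp[11][14] = 8, so this is optimal.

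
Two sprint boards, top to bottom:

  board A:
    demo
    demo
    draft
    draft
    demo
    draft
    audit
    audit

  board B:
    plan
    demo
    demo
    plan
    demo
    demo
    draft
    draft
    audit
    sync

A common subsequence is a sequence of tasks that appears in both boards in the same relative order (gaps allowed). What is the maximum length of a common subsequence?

5

Taking demo [1,5]; then demo [2,6]; then draft [4,7]; then draft [6,8]; then audit [7,9] gives a common subsequence of length 5. The LCS DP gives dp[8][10] = 5, so this is optimal.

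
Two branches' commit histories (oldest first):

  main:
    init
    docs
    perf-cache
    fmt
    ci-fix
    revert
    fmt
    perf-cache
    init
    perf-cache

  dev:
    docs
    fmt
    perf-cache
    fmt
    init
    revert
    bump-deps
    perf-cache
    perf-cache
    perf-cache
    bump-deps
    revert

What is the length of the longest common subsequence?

6

Match docs (main #2, dev #1), then perf-cache (main #3, dev #3), then fmt (main #4, dev #4), then revert (main #6, dev #6), then perf-cache (main #8, dev #9), then perf-cache (main #10, dev #10) — 6 commits in the same relative order in both. Since dp[10][12] = 6, nothing longer is possible.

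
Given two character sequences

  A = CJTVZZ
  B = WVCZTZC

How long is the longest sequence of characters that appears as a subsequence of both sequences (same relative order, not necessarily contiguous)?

Let dp[i][j] be the LCS length of the first i characters of A and the first j characters of B. dp[i][j] = dp[i-1][j-1]+1 when the i-th and j-th characters match, else max(dp[i-1][j], dp[i][j-1]).
    ·  W  V  C  Z  T  Z  C
 ·  0  0  0  0  0  0  0  0
 C  0  0  0  1  1  1  1  1
 J  0  0  0  1  1  1  1  1
 T  0  0  0  1  1  2  2  2
 V  0  0  1  1  1  2  2  2
 Z  0  0  1  1  2  2  3  3
 Z  0  0  1  1  2  2  3  3
dp[6][7] = 3. One LCS (by backtracking along matches): CTZ.

3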